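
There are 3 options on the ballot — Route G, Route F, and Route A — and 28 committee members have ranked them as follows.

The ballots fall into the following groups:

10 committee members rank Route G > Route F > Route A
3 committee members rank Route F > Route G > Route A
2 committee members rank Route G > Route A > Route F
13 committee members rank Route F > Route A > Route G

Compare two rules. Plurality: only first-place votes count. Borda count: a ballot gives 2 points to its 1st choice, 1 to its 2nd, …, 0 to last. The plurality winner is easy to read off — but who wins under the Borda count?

Route F

Plurality first-place counts: Route G 12, Route F 16, Route A 0 → Route F.
Borda totals: Route G 27, Route F 42, Route A 15 → Route F.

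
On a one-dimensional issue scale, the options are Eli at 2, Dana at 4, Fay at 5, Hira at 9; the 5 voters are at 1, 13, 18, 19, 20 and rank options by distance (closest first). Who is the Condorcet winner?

Hira

With single-peaked preferences on a line, the Condorcet winner is the candidate closest to the median voter.
The median voter (position 18) is closest to Hira at 9.
Check: Hira vs Fay — voters closer to Hira: 4 of 5.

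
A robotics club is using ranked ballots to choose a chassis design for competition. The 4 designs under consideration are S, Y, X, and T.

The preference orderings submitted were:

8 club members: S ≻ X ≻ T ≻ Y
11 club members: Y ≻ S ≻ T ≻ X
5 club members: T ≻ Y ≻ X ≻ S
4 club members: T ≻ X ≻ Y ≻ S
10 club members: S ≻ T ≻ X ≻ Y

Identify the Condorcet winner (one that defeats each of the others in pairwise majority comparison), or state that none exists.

No Condorcet winner

Head-to-head results (38 voters total):
S vs Y: Y wins 20–18.
S vs X: S wins 29–9.
S vs T: S wins 29–9.
Y vs X: X wins 22–16.
Y vs T: T wins 27–11.
X vs T: T wins 30–8.
No candidate beats all others: S beats X beats Y beats S, a majority cycle.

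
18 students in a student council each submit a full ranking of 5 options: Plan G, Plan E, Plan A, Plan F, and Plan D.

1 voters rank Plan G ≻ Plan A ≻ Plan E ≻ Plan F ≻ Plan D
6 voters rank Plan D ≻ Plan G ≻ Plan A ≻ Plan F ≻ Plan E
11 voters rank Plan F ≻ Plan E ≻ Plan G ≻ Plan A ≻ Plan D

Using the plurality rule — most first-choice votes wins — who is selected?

Plan F

First-place vote totals:
  Plan G: 1
  Plan E: 0
  Plan A: 0
  Plan F: 11
  Plan D: 6
Plan F has the most first-place votes.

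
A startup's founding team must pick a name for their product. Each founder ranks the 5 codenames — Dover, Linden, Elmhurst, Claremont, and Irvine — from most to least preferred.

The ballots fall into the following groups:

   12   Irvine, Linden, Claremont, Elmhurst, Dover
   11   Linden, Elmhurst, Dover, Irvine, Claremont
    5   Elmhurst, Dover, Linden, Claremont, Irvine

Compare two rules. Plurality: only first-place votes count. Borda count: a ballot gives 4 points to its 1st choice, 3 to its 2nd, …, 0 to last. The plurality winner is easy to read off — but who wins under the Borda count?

Linden

Plurality first-place counts: Dover 0, Linden 11, Elmhurst 5, Claremont 0, Irvine 12 → Irvine.
Borda totals: Dover 37, Linden 90, Elmhurst 65, Claremont 29, Irvine 59 → Linden.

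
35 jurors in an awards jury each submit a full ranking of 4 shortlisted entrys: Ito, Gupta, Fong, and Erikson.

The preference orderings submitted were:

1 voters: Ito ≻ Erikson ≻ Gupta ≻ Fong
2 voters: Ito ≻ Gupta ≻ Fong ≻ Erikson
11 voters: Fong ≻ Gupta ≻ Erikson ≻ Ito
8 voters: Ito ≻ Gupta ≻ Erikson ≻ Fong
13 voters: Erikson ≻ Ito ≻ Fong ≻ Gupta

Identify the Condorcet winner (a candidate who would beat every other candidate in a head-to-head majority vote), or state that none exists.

None — there is no Condorcet winner

Head-to-head results (35 voters total):
Ito vs Gupta: Ito wins 24–11.
Ito vs Fong: Ito wins 24–11.
Ito vs Erikson: Erikson wins 24–11.
Gupta vs Fong: Fong wins 24–11.
Gupta vs Erikson: Gupta wins 21–14.
Fong vs Erikson: Erikson wins 22–13.
No candidate beats all others: Ito beats Gupta beats Erikson beats Ito, a majority cycle.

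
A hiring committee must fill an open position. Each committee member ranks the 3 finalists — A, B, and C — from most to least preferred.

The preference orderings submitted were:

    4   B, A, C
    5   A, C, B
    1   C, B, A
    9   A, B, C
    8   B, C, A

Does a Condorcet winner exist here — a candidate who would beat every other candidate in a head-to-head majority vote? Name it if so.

Head-to-head results (27 voters total):
A vs B: A wins 14–13.
A vs C: A wins 18–9.
B vs C: B wins 21–6.
A beats each rival — B (14–13), C (18–9) — so A is the Condorcet winner.

A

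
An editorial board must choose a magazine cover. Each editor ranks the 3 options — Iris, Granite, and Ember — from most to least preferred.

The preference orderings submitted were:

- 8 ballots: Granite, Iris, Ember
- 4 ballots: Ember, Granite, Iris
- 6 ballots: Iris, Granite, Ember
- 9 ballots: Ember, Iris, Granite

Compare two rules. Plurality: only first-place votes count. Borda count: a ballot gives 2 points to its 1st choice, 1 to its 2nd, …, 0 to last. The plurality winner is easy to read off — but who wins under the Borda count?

Iris

Plurality first-place counts: Iris 6, Granite 8, Ember 13 → Ember.
Borda totals: Iris 29, Granite 26, Ember 26 → Iris.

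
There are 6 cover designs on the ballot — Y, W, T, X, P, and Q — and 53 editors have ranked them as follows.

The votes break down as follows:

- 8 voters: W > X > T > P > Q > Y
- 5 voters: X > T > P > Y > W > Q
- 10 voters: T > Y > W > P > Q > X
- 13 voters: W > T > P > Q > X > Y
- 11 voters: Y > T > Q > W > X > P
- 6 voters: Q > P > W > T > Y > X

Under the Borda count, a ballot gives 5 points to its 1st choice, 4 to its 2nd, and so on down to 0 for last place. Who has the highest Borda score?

T

Borda scores:
  Y: 8·0 + 5·2 + 10·4 + 13·0 + 11·5 + 6·1 = 111
  W: 8·5 + 5·1 + 10·3 + 13·5 + 11·2 + 6·3 = 180
  T: 8·3 + 5·4 + 10·5 + 13·4 + 11·4 + 6·2 = 202
  X: 8·4 + 5·5 + 10·0 + 13·1 + 11·1 + 6·0 = 81
  P: 8·2 + 5·3 + 10·2 + 13·3 + 11·0 + 6·4 = 114
  Q: 8·1 + 5·0 + 10·1 + 13·2 + 11·3 + 6·5 = 107
T has the highest total.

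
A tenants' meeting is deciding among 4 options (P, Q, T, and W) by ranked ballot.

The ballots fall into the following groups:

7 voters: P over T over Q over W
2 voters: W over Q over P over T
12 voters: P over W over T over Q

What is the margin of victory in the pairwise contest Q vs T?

17

Ballots ranking Q above T: 2.
Ballots ranking T above Q: 7+12 = 19.
T wins 19–2, a margin of 17.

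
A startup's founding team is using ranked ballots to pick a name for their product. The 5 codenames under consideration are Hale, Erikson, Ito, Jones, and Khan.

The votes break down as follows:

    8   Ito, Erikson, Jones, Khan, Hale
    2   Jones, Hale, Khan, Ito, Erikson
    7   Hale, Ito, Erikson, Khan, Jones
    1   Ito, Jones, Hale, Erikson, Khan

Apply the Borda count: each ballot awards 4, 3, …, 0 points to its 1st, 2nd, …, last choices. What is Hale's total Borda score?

36

Borda scores:
  Hale: 8·0 + 2·3 + 7·4 + 2 = 36
  Erikson: 8·3 + 2·0 + 7·2 + 1 = 39
  Ito: 8·4 + 2·1 + 7·3 + 4 = 59
  Jones: 8·2 + 2·4 + 7·0 + 3 = 27
  Khan: 8·1 + 2·2 + 7·1 + 0 = 19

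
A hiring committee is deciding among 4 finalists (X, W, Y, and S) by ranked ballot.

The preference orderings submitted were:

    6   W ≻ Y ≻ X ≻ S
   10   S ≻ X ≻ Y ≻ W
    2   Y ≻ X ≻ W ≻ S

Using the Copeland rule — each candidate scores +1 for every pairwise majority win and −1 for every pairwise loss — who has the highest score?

Pairwise results:
  X vs W: X wins 12–6.
  X vs Y: X wins 10–8.
  X vs S: S wins 10–8.
  W vs Y: Y wins 12–6.
  W vs S: S wins 10–8.
  Y vs S: S wins 10–8.
Copeland scores (wins − losses):
  X: 2 − 1 = 1
  W: 0 − 3 = -3
  Y: 1 − 2 = -1
  S: 3 − 0 = 3
S has the best Copeland score.

S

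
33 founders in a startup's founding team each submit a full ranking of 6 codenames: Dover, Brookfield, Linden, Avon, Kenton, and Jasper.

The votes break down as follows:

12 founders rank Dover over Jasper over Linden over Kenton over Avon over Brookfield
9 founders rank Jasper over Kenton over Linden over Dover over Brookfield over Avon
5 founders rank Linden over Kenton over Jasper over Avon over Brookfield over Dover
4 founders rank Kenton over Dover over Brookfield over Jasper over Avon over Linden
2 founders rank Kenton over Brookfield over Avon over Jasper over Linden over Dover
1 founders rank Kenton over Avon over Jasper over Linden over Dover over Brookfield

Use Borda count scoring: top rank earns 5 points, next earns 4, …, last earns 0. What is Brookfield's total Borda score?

34

Borda scores:
  Dover: 12·5 + 9·2 + 5·0 + 4·4 + 2·0 + 1 = 95
  Brookfield: 12·0 + 9·1 + 5·1 + 4·3 + 2·4 + 0 = 34
  Linden: 12·3 + 9·3 + 5·5 + 4·0 + 2·1 + 2 = 92
  Avon: 12·1 + 9·0 + 5·2 + 4·1 + 2·3 + 4 = 36
  Kenton: 12·2 + 9·4 + 5·4 + 4·5 + 2·5 + 5 = 115
  Jasper: 12·4 + 9·5 + 5·3 + 4·2 + 2·2 + 3 = 123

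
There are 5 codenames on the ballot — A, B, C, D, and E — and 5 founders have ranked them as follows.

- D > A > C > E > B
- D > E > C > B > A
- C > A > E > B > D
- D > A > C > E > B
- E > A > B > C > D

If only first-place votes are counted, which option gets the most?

First-place vote totals:
  A: 0
  B: 0
  C: 1
  D: 3
  E: 1
D has the most first-place votes.

D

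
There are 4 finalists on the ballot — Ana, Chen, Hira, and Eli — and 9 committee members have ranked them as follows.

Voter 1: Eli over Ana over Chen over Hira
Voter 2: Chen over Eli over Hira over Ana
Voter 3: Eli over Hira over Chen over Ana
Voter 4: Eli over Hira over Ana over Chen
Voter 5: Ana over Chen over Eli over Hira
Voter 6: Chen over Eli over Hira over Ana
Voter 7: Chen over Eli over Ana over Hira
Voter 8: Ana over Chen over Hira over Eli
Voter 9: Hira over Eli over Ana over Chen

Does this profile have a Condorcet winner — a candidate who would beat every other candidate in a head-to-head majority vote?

No

Head-to-head results (9 voters total):
Ana vs Chen: Ana wins 5–4.
Ana vs Hira: Hira wins 5–4.
Ana vs Eli: Eli wins 7–2.
Chen vs Hira: Chen wins 6–3.
Chen vs Eli: Chen wins 5–4.
Hira vs Eli: Eli wins 7–2.
No candidate beats all others: Ana beats Chen beats Hira beats Ana, a majority cycle.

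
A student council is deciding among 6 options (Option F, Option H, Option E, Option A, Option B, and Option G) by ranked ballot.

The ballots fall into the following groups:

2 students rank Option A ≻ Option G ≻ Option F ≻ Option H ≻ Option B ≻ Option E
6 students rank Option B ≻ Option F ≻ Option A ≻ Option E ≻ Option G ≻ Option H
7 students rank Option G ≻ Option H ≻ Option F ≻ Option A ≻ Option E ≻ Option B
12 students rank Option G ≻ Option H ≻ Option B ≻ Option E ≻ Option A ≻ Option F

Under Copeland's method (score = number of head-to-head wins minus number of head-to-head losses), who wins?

Pairwise results:
  Option F vs Option H: Option H wins 19–8.
  Option F vs Option E: Option F wins 15–12.
  Option F vs Option A: Option A wins 14–13.
  Option F vs Option B: Option B wins 18–9.
  Option F vs Option G: Option G wins 21–6.
  Option H vs Option E: Option H wins 21–6.
  Option H vs Option A: Option H wins 19–8.
  Option H vs Option B: Option H wins 21–6.
  Option H vs Option G: Option G wins 27–0.
  Option E vs Option A: Option A wins 15–12.
  Option E vs Option B: Option B wins 20–7.
  Option E vs Option G: Option G wins 21–6.
  Option A vs Option B: Option B wins 18–9.
  Option A vs Option G: Option G wins 19–8.
  Option B vs Option G: Option G wins 21–6.
Copeland scores (wins − losses):
  Option F: 1 − 4 = -3
  Option H: 4 − 1 = 3
  Option E: 0 − 5 = -5
  Option A: 2 − 3 = -1
  Option B: 3 − 2 = 1
  Option G: 5 − 0 = 5
Option G has the best Copeland score.

Option G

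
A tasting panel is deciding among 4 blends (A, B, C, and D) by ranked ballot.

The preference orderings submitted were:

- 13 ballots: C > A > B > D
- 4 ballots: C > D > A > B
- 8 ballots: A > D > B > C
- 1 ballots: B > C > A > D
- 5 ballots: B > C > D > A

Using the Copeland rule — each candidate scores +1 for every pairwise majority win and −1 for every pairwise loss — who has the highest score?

Pairwise results:
  A vs B: A wins 25–6.
  A vs C: C wins 23–8.
  A vs D: A wins 22–9.
  B vs C: C wins 17–14.
  B vs D: B wins 19–12.
  C vs D: C wins 23–8.
Copeland scores (wins − losses):
  A: 2 − 1 = 1
  B: 1 − 2 = -1
  C: 3 − 0 = 3
  D: 0 − 3 = -3
C has the best Copeland score.

C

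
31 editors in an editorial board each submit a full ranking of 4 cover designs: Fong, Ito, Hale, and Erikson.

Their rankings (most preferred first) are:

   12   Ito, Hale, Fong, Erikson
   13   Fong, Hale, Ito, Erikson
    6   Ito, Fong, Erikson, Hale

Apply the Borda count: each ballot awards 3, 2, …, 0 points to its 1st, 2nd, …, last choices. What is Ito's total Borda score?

67

Borda scores:
  Fong: 12·1 + 13·3 + 6·2 = 63
  Ito: 12·3 + 13·1 + 6·3 = 67
  Hale: 12·2 + 13·2 + 6·0 = 50
  Erikson: 12·0 + 13·0 + 6·1 = 6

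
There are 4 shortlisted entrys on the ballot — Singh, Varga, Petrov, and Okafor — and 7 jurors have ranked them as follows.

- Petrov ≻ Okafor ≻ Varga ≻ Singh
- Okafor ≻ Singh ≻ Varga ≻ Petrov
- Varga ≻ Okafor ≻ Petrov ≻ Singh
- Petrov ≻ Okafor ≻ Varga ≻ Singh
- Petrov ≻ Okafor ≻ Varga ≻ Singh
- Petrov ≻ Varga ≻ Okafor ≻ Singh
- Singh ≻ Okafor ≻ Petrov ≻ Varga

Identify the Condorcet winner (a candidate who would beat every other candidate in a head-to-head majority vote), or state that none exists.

Petrov

Head-to-head results (7 voters total):
Singh vs Varga: Varga wins 5–2.
Singh vs Petrov: Petrov wins 5–2.
Singh vs Okafor: Okafor wins 6–1.
Varga vs Petrov: Petrov wins 5–2.
Varga vs Okafor: Okafor wins 5–2.
Petrov vs Okafor: Petrov wins 4–3.
Petrov beats each rival — Singh (5–2), Varga (5–2), Okafor (4–3) — so Petrov is the Condorcet winner.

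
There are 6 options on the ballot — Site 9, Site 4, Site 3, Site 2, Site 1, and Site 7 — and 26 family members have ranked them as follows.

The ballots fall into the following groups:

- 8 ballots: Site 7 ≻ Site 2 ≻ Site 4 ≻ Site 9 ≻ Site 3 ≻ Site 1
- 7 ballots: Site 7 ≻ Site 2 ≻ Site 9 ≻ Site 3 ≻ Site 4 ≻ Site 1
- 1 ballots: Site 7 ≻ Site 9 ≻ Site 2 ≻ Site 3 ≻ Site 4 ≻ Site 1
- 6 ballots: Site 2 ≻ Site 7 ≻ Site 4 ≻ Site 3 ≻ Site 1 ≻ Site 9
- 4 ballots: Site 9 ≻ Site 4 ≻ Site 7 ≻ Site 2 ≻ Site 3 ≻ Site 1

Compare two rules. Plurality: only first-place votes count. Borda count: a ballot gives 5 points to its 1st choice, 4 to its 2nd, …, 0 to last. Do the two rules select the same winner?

Yes

Plurality first-place counts: Site 9 4, Site 4 0, Site 3 0, Site 2 6, Site 1 0, Site 7 16 → Site 7.
Borda totals: Site 9 61, Site 4 66, Site 3 40, Site 2 101, Site 1 6, Site 7 116 → Site 7.
The two rules agree on Site 7.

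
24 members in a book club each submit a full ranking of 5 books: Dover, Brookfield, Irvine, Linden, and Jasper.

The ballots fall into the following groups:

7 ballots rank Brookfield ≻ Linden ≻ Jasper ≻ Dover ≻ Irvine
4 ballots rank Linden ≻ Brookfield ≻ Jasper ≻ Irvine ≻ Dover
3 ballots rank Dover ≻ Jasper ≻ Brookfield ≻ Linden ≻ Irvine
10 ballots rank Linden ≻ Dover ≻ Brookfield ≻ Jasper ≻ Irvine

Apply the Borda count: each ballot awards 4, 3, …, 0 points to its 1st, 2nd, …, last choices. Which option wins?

Borda scores:
  Dover: 7·1 + 4·0 + 3·4 + 10·3 = 49
  Brookfield: 7·4 + 4·3 + 3·2 + 10·2 = 66
  Irvine: 7·0 + 4·1 + 3·0 + 10·0 = 4
  Linden: 7·3 + 4·4 + 3·1 + 10·4 = 80
  Jasper: 7·2 + 4·2 + 3·3 + 10·1 = 41
Linden has the highest total.

Linden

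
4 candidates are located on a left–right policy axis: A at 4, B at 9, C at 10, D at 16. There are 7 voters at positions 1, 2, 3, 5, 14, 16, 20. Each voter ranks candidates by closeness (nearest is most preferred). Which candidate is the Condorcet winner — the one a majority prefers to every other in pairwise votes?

A

With single-peaked preferences on a line, the Condorcet winner is the candidate closest to the median voter.
The median voter (position 5) is closest to A at 4.
Check: A vs D — voters closer to A: 4 of 7.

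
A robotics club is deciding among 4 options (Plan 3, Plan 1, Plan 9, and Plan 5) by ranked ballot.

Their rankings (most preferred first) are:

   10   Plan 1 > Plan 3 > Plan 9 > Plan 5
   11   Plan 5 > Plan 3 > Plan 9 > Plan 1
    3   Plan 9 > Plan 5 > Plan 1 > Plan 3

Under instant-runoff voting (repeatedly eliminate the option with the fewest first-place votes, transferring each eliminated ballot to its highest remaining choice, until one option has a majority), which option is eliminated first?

Plan 3

Round 1: Plan 5 11, Plan 1 10, Plan 9 3, Plan 3 0. Plan 3 has the fewest and is eliminated.
Round 2: Plan 5 11, Plan 1 10, Plan 9 3. Plan 9 has the fewest and is eliminated.
Round 3: Plan 5 14, Plan 1 10. Plan 5 has a majority.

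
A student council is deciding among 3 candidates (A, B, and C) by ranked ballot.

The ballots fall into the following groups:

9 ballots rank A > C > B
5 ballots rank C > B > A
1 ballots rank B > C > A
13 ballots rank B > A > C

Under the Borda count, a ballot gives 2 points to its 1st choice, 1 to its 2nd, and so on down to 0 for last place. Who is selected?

B

Borda scores:
  A: 9·2 + 5·0 + 0 + 13·1 = 31
  B: 9·0 + 5·1 + 2 + 13·2 = 33
  C: 9·1 + 5·2 + 1 + 13·0 = 20
B has the highest total.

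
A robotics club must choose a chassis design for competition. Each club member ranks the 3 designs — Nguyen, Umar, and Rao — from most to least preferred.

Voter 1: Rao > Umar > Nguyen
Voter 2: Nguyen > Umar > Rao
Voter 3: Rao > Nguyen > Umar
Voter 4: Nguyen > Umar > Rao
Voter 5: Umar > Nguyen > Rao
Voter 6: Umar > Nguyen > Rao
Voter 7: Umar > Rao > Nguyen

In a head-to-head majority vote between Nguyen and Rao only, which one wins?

Nguyen

Ballots ranking Nguyen above Rao: 4.
Ballots ranking Rao above Nguyen: 3.
Nguyen wins the head-to-head, 4–3.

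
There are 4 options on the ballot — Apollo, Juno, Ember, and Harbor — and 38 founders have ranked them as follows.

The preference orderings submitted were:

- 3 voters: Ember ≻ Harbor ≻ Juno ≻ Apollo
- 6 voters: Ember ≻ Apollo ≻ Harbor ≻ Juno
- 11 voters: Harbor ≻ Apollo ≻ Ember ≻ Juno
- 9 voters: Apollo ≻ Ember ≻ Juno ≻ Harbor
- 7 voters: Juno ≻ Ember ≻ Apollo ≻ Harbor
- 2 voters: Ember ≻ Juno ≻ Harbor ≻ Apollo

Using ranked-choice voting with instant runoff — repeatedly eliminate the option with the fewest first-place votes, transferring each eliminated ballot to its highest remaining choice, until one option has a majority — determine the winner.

Ember

Round 1: Ember 11, Harbor 11, Apollo 9, Juno 7. Juno has the fewest and is eliminated.
Round 2: Ember 18, Harbor 11, Apollo 9. Apollo has the fewest and is eliminated.
Round 3: Ember 27, Harbor 11. Ember has a majority.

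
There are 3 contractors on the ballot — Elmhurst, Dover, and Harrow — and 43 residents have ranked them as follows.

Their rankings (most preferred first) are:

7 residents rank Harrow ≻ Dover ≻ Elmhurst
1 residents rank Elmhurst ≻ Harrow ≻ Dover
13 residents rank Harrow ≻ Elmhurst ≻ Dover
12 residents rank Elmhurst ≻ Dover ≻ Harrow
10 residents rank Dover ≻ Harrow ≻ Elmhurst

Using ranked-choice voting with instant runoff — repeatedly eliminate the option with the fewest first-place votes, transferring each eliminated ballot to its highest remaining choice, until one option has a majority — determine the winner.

Harrow

Round 1: Harrow 20, Elmhurst 13, Dover 10. Dover has the fewest and is eliminated.
Round 2: Harrow 30, Elmhurst 13. Harrow has a majority.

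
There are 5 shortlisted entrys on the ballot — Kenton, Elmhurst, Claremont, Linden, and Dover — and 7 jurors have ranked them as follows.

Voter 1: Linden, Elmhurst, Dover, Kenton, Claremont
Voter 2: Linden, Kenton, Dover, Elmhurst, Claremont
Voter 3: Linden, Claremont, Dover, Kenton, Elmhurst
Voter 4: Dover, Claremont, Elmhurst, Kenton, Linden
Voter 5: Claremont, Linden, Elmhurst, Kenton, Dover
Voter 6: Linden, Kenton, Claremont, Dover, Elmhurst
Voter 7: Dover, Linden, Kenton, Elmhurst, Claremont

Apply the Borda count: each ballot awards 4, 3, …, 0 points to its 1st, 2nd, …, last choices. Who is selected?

Linden

Borda scores:
  Kenton: 1 + 3 + 1 + 1 + 1 + 3 + 2 = 12
  Elmhurst: 3 + 1 + 0 + 2 + 2 + 0 + 1 = 9
  Claremont: 0 + 0 + 3 + 3 + 4 + 2 + 0 = 12
  Linden: 4 + 4 + 4 + 0 + 3 + 4 + 3 = 22
  Dover: 2 + 2 + 2 + 4 + 0 + 1 + 4 = 15
Linden has the highest total.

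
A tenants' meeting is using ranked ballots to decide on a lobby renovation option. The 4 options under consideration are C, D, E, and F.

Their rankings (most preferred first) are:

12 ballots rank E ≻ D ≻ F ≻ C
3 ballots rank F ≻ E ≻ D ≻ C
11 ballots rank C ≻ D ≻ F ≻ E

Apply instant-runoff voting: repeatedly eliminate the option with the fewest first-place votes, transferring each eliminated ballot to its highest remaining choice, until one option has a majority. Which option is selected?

E

Round 1: E 12, C 11, F 3, D 0. D has the fewest and is eliminated.
Round 2: E 12, C 11, F 3. F has the fewest and is eliminated.
Round 3: E 15, C 11. E has a majority.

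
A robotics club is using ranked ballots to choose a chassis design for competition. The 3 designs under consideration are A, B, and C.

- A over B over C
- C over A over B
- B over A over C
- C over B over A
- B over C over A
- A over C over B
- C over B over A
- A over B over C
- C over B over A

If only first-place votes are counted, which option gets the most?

C

First-place vote totals:
  A: 3
  B: 2
  C: 4
C has the most first-place votes.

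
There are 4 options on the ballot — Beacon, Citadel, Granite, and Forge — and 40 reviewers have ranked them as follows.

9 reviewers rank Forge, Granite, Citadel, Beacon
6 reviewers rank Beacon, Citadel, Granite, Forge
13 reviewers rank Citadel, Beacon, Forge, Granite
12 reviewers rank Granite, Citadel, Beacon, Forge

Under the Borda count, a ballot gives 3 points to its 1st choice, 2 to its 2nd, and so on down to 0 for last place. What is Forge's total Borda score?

40

Borda scores:
  Beacon: 9·0 + 6·3 + 13·2 + 12·1 = 56
  Citadel: 9·1 + 6·2 + 13·3 + 12·2 = 84
  Granite: 9·2 + 6·1 + 13·0 + 12·3 = 60
  Forge: 9·3 + 6·0 + 13·1 + 12·0 = 40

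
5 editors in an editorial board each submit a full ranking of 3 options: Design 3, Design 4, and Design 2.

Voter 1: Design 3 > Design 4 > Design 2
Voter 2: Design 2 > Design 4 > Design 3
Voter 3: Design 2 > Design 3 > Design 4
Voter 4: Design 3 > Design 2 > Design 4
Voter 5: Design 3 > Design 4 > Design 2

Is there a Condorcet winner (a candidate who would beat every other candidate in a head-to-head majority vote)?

Head-to-head results (5 voters total):
Design 3 vs Design 4: Design 3 wins 4–1.
Design 3 vs Design 2: Design 3 wins 3–2.
Design 4 vs Design 2: Design 2 wins 3–2.
Design 3 beats each rival — Design 4 (4–1), Design 2 (3–2) — so Design 3 is the Condorcet winner.

Yes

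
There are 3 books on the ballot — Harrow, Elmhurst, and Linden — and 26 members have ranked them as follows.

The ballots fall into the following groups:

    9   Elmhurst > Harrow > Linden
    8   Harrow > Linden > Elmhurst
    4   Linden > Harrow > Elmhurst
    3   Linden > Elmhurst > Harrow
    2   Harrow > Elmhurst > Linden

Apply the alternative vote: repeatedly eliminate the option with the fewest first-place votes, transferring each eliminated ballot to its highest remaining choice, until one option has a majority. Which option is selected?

Round 1: Harrow 10, Elmhurst 9, Linden 7. Linden has the fewest and is eliminated.
Round 2: Harrow 14, Elmhurst 12. Harrow has a majority.

Harrow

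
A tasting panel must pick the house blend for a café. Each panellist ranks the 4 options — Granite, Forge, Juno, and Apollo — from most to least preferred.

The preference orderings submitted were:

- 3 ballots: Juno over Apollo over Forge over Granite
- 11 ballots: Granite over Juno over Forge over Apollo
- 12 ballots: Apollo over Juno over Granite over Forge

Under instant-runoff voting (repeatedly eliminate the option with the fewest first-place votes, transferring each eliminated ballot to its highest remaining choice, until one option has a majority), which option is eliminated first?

Forge

Round 1: Apollo 12, Granite 11, Juno 3, Forge 0. Forge has the fewest and is eliminated.
Round 2: Apollo 12, Granite 11, Juno 3. Juno has the fewest and is eliminated.
Round 3: Apollo 15, Granite 11. Apollo has a majority.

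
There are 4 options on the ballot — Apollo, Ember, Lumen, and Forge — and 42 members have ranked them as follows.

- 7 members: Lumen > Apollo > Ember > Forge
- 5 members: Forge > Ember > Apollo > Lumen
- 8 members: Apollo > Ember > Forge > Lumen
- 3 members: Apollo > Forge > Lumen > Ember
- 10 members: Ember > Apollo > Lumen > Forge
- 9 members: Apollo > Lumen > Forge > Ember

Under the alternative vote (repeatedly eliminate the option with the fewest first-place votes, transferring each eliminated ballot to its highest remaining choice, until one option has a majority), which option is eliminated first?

Forge

Round 1: Apollo 20, Ember 10, Lumen 7, Forge 5. Forge has the fewest and is eliminated.
Round 2: Apollo 20, Ember 15, Lumen 7. Lumen has the fewest and is eliminated.
Round 3: Apollo 27, Ember 15. Apollo has a majority.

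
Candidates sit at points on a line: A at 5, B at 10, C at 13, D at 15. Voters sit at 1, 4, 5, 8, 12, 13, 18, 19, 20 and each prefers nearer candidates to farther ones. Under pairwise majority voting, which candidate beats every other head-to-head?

C

With single-peaked preferences on a line, the Condorcet winner is the candidate closest to the median voter.
The median voter (position 12) is closest to C at 13.
Check: C vs D — voters closer to C: 6 of 9.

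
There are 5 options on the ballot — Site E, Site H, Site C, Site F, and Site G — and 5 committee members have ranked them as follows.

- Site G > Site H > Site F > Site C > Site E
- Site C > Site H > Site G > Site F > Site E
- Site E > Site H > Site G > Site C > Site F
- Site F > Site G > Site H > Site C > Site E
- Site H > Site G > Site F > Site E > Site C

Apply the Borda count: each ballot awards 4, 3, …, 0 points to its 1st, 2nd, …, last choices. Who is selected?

Borda scores:
  Site E: 0 + 0 + 4 + 0 + 1 = 5
  Site H: 3 + 3 + 3 + 2 + 4 = 15
  Site C: 1 + 4 + 1 + 1 + 0 = 7
  Site F: 2 + 1 + 0 + 4 + 2 = 9
  Site G: 4 + 2 + 2 + 3 + 3 = 14
Site H has the highest total.

Site H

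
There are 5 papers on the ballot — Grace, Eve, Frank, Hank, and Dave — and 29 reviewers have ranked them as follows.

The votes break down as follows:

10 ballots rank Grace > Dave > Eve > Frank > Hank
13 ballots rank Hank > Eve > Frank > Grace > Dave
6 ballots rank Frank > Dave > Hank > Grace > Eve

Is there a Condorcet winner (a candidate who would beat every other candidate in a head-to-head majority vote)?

No

Head-to-head results (29 voters total):
Grace vs Eve: Grace wins 16–13.
Grace vs Frank: Frank wins 19–10.
Grace vs Hank: Hank wins 19–10.
Grace vs Dave: Grace wins 23–6.
Eve vs Frank: Eve wins 23–6.
Eve vs Hank: Hank wins 19–10.
Eve vs Dave: Dave wins 16–13.
Frank vs Hank: Frank wins 16–13.
Frank vs Dave: Frank wins 19–10.
Hank vs Dave: Dave wins 16–13.
No candidate beats all others: Grace beats Eve beats Frank beats Grace, a majority cycle.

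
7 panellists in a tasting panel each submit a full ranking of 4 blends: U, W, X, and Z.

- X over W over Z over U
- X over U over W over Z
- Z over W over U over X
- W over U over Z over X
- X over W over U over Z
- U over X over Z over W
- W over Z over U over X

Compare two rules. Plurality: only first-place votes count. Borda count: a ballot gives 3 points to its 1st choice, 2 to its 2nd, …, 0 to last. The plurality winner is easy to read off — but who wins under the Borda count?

W

Plurality first-place counts: U 1, W 2, X 3, Z 1 → X.
Borda totals: U 10, W 13, X 11, Z 8 → W.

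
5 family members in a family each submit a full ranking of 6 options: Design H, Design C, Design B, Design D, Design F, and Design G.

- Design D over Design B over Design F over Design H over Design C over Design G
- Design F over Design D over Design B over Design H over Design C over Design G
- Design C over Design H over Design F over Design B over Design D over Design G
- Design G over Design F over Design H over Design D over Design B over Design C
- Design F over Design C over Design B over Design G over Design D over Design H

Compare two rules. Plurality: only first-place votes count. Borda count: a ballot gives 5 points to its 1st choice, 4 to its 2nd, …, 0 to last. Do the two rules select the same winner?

Plurality first-place counts: Design H 0, Design C 1, Design B 0, Design D 1, Design F 2, Design G 1 → Design F.
Borda totals: Design H 11, Design C 11, Design B 13, Design D 13, Design F 20, Design G 7 → Design F.
The two rules agree on Design F.

Yes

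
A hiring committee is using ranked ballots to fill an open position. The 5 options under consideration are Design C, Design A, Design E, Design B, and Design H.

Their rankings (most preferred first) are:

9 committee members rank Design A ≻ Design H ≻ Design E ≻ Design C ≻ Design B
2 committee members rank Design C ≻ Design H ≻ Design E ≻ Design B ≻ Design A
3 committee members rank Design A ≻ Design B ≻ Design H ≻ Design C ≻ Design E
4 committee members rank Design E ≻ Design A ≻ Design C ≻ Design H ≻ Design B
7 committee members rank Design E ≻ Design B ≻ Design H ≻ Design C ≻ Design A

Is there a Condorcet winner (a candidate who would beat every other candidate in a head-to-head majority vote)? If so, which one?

Head-to-head results (25 voters total):
Design C vs Design A: Design A wins 16–9.
Design C vs Design E: Design E wins 20–5.
Design C vs Design B: Design C wins 15–10.
Design C vs Design H: Design H wins 19–6.
Design A vs Design E: Design E wins 13–12.
Design A vs Design B: Design A wins 16–9.
Design A vs Design H: Design A wins 16–9.
Design E vs Design B: Design E wins 22–3.
Design E vs Design H: Design H wins 14–11.
Design B vs Design H: Design H wins 15–10.
No candidate beats all others: Design A beats Design H beats Design E beats Design A, a majority cycle.

No Condorcet winner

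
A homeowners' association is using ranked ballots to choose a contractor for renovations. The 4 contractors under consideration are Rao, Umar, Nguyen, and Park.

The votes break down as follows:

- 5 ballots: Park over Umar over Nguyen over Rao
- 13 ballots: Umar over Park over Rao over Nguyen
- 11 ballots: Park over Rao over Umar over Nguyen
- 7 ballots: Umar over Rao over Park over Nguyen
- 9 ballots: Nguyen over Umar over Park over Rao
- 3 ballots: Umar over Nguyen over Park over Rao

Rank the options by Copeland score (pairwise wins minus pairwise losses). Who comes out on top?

Umar

Pairwise results:
  Rao vs Umar: Umar wins 37–11.
  Rao vs Nguyen: Rao wins 31–17.
  Rao vs Park: Park wins 41–7.
  Umar vs Nguyen: Umar wins 39–9.
  Umar vs Park: Umar wins 32–16.
  Nguyen vs Park: Park wins 36–12.
Copeland scores (wins − losses):
  Rao: 1 − 2 = -1
  Umar: 3 − 0 = 3
  Nguyen: 0 − 3 = -3
  Park: 2 − 1 = 1
Umar has the best Copeland score.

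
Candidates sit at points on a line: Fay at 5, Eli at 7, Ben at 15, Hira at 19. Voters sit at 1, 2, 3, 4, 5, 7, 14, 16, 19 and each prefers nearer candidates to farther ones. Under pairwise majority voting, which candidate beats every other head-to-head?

With single-peaked preferences on a line, the Condorcet winner is the candidate closest to the median voter.
The median voter (position 5) is closest to Fay at 5.
Check: Fay vs Eli — voters closer to Fay: 5 of 9.

Fay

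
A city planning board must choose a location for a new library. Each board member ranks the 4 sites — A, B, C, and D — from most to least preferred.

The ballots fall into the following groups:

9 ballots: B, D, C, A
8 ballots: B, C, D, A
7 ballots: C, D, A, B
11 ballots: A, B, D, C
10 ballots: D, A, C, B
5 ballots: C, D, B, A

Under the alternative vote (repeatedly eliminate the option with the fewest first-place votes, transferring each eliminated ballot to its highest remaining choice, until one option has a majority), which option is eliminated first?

Round 1: B 17, C 12, A 11, D 10. D has the fewest and is eliminated.
Round 2: A 21, B 17, C 12. C has the fewest and is eliminated.
Round 3: A 28, B 22. A has a majority.

D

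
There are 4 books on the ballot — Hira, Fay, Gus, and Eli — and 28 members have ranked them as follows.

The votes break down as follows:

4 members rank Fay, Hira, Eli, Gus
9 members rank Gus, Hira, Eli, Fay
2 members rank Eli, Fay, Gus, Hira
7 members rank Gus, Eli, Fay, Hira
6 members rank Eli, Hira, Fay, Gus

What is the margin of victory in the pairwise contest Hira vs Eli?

Ballots ranking Hira above Eli: 4+9 = 13.
Ballots ranking Eli above Hira: 2+7+6 = 15.
Eli wins 15–13, a margin of 2.

2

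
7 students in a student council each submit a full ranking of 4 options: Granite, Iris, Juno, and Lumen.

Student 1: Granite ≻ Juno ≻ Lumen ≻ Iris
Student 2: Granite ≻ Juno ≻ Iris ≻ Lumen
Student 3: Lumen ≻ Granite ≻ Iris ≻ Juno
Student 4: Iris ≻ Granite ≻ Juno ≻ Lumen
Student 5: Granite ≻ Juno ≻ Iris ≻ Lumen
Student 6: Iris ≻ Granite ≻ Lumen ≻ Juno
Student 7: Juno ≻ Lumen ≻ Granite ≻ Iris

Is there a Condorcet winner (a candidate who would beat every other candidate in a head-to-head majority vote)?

Head-to-head results (7 voters total):
Granite vs Iris: Granite wins 5–2.
Granite vs Juno: Granite wins 6–1.
Granite vs Lumen: Granite wins 5–2.
Iris vs Juno: Juno wins 4–3.
Iris vs Lumen: Iris wins 4–3.
Juno vs Lumen: Juno wins 5–2.
Granite beats each rival — Iris (5–2), Juno (6–1), Lumen (5–2) — so Granite is the Condorcet winner.

Yes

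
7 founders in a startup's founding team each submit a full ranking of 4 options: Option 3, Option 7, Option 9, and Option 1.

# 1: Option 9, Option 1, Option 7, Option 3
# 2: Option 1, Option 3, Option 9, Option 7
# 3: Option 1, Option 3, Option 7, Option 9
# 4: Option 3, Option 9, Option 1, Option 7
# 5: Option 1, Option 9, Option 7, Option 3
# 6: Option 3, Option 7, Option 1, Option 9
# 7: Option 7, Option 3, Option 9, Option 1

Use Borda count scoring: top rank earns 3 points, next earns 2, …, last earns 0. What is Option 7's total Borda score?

Borda scores:
  Option 3: 0 + 2 + 2 + 3 + 0 + 3 + 2 = 12
  Option 7: 1 + 0 + 1 + 0 + 1 + 2 + 3 = 8
  Option 9: 3 + 1 + 0 + 2 + 2 + 0 + 1 = 9
  Option 1: 2 + 3 + 3 + 1 + 3 + 1 + 0 = 13

8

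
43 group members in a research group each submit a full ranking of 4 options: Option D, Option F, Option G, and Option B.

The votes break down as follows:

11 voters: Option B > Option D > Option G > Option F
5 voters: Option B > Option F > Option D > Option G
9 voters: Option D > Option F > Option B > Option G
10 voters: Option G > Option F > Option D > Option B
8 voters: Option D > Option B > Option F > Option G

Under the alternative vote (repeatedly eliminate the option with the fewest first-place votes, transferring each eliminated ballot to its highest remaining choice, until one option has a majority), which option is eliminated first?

Round 1: Option D 17, Option B 16, Option G 10, Option F 0. Option F has the fewest and is eliminated.
Round 2: Option D 17, Option B 16, Option G 10. Option G has the fewest and is eliminated.
Round 3: Option D 27, Option B 16. Option D has a majority.

Option F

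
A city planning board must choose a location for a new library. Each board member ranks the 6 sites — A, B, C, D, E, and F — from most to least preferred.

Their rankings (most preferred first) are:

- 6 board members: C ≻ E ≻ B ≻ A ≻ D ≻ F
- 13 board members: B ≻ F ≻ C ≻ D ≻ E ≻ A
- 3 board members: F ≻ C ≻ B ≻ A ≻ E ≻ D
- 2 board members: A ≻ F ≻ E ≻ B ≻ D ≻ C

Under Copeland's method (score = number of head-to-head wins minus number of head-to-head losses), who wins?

B

Pairwise results:
  A vs B: B wins 22–2.
  A vs C: C wins 22–2.
  A vs D: D wins 13–11.
  A vs E: E wins 19–5.
  A vs F: F wins 16–8.
  B vs C: B wins 15–9.
  B vs D: B wins 24–0.
  B vs E: B wins 16–8.
  B vs F: B wins 19–5.
  C vs D: C wins 22–2.
  C vs E: C wins 22–2.
  C vs F: F wins 18–6.
  D vs E: D wins 13–11.
  D vs F: F wins 18–6.
  E vs F: F wins 18–6.
Copeland scores (wins − losses):
  A: 0 − 5 = -5
  B: 5 − 0 = 5
  C: 3 − 2 = 1
  D: 2 − 3 = -1
  E: 1 − 4 = -3
  F: 4 − 1 = 3
B has the best Copeland score.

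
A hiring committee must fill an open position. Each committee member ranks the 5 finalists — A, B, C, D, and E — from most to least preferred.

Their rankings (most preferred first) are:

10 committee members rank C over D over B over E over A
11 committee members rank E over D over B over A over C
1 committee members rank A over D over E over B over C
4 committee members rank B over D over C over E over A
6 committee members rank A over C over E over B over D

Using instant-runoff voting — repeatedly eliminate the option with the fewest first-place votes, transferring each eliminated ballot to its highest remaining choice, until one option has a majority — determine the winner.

Round 1: E 11, C 10, A 7, B 4, D 0. D has the fewest and is eliminated.
Round 2: E 11, C 10, A 7, B 4. B has the fewest and is eliminated.
Round 3: C 14, E 11, A 7. A has the fewest and is eliminated.
Round 4: C 20, E 12. C has a majority.

C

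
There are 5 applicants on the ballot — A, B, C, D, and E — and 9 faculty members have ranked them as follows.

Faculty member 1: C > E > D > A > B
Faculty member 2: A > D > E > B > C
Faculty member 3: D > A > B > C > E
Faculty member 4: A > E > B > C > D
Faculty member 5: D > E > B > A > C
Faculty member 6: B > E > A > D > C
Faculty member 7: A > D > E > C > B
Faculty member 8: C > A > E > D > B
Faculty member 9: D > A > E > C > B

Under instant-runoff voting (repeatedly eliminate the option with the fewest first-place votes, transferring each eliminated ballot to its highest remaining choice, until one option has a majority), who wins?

Round 1: A 3, D 3, C 2, B 1, E 0. E has the fewest and is eliminated.
Round 2: A 3, D 3, C 2, B 1. B has the fewest and is eliminated.
Round 3: A 4, D 3, C 2. C has the fewest and is eliminated.
Round 4: A 5, D 4. A has a majority.

A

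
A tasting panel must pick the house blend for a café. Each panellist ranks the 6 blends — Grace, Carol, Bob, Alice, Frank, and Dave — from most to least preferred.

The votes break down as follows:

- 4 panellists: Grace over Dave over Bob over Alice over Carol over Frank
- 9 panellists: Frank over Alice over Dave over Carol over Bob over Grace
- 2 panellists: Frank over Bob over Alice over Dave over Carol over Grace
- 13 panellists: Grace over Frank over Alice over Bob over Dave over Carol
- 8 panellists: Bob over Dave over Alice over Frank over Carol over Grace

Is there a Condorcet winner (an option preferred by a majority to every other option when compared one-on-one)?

Yes

Head-to-head results (36 voters total):
Grace vs Carol: Carol wins 19–17.
Grace vs Bob: Bob wins 19–17.
Grace vs Alice: Alice wins 19–17.
Grace vs Frank: Frank wins 19–17.
Grace vs Dave: Dave wins 19–17.
Carol vs Bob: Bob wins 27–9.
Carol vs Alice: Alice wins 36–0.
Carol vs Frank: Frank wins 32–4.
Carol vs Dave: Dave wins 36–0.
Bob vs Alice: Alice wins 22–14.
Bob vs Frank: Frank wins 24–12.
Bob vs Dave: Bob wins 23–13.
Alice vs Frank: Frank wins 24–12.
Alice vs Dave: Alice wins 24–12.
Frank vs Dave: Frank wins 24–12.
Frank beats each rival — Grace (19–17), Carol (32–4), Bob (24–12), Alice (24–12), Dave (24–12) — so Frank is the Condorcet winner.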